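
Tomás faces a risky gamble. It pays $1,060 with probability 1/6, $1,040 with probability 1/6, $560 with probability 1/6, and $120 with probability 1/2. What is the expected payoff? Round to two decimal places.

EV = 1/6 × 1060 + 1/6 × 1040 + 1/6 × 560 + 1/2 × 120 = 176.6667 + 173.3333 + 93.3333 + 60 = 503.3333

$503.33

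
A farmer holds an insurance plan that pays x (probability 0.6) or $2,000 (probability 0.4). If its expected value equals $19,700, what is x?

x = $31,500

0.6·x + 0.4·2000 = 19700
0.6·x = 19700 − 800 = 18900
x = 18900 / 0.6 = 31500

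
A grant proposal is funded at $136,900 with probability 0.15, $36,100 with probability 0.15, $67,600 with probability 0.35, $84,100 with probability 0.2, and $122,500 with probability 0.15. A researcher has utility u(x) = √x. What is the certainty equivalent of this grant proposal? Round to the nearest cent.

$81,510.25

E[u] = 0.15·√136900 + 0.15·√36100 + 0.35·√67600 + 0.2·√84100 + 0.15·√122500 = 0.15·370 + 0.15·190 + 0.35·260 + 0.2·290 + 0.15·350 = 285.5
CE = (285.5)² = 81510.25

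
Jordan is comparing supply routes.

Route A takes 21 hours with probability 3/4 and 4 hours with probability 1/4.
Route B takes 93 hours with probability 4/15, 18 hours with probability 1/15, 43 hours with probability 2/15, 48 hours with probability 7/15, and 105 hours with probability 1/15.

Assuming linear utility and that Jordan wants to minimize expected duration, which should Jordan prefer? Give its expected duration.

Route A = 3/4 × 21 + 1/4 × 4 = 15.75 + 1 = 16.75
Route B = 4/15 × 93 + 1/15 × 18 + 2/15 × 43 + 7/15 × 48 + 1/15 × 105 = 24.8 + 1.2 + 5.7333 + 22.4 + 7 = 61.1333

Route A (16.75 hours)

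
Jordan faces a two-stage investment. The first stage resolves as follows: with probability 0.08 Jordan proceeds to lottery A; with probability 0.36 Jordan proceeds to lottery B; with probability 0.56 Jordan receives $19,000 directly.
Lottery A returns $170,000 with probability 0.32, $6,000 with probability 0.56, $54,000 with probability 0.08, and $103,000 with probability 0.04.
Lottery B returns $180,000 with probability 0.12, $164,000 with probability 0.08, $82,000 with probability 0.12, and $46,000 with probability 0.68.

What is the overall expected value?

EV(A) = 0.32 × 170000 + 0.56 × 6000 + 0.08 × 54000 + 0.04 × 103000 = 54400 + 3360 + 4320 + 4120 = 66200
EV(B) = 0.12 × 180000 + 0.08 × 164000 + 0.12 × 82000 + 0.68 × 46000 = 21600 + 13120 + 9840 + 31280 = 75840
Branch C: 19000 (certain)
Overall = 0.08 × 66200 + 0.36 × 75840 + 0.56 × 19000 = 5296 + 27302.4 + 10640 = 43238.4

$43,238.40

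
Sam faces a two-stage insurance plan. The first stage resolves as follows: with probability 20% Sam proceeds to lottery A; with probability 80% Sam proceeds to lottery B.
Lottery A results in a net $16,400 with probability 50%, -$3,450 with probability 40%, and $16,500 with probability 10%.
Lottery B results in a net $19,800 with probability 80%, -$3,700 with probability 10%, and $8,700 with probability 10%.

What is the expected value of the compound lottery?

$14,766

EV(A) = 0.5 × 16400 + 0.4 × (-3450) + 0.1 × 16500 = 8200 − 1380 + 1650 = 8470
EV(B) = 0.8 × 19800 + 0.1 × (-3700) + 0.1 × 8700 = 15840 − 370 + 870 = 16340
Overall = 0.2 × 8470 + 0.8 × 16340 = 1694 + 13072 = 14766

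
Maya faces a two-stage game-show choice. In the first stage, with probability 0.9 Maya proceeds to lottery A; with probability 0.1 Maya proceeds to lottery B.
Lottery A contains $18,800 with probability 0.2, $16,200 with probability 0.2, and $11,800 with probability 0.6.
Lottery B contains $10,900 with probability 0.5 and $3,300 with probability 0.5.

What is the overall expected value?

$13,382

EV(A) = 0.2 × 18800 + 0.2 × 16200 + 0.6 × 11800 = 3760 + 3240 + 7080 = 14080
EV(B) = 0.5 × 10900 + 0.5 × 3300 = 5450 + 1650 = 7100
Overall = 0.9 × 14080 + 0.1 × 7100 = 12672 + 710 = 13382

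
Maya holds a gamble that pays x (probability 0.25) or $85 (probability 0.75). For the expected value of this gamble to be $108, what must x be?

0.25·x + 0.75·85 = 108
0.25·x = 108 − 63.75 = 44.25
x = 44.25 / 0.25 = 177

x = $177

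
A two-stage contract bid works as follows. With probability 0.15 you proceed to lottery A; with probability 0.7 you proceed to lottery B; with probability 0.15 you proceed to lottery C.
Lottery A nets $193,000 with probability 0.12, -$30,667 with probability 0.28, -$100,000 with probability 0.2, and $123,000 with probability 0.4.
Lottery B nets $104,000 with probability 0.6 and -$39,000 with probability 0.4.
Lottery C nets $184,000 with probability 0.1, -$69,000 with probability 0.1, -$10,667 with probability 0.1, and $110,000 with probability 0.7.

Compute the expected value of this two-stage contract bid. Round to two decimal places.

$52,440.98

EV(A) = 0.12 × 193000 + 0.28 × (-30667) + 0.2 × (-100000) + 0.4 × 123000 = 23160 − 8586.76 − 20000 + 49200 = 43773.24
EV(B) = 0.6 × 104000 + 0.4 × (-39000) = 62400 − 15600 = 46800
EV(C) = 0.1 × 184000 + 0.1 × (-69000) + 0.1 × (-10667) + 0.7 × 110000 = 18400 − 6900 − 1066.7 + 77000 = 87433.3
Overall = 0.15 × 43773.24 + 0.7 × 46800 + 0.15 × 87433.3 = 6565.986 + 32760 + 13114.995 = 52440.981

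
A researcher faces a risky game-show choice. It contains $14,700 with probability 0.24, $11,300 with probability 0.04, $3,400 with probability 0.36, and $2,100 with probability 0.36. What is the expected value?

$5,960

EV = 0.24 × 14700 + 0.04 × 11300 + 0.36 × 3400 + 0.36 × 2100 = 3528 + 452 + 1224 + 756 = 5960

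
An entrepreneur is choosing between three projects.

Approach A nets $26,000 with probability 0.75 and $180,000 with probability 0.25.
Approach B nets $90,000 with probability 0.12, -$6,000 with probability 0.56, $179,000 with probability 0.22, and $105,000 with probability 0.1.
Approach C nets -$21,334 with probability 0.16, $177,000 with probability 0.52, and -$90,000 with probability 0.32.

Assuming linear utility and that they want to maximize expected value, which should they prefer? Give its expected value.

Approach A = 0.75 × 26000 + 0.25 × 180000 = 19500 + 45000 = 64500
Approach B = 0.12 × 90000 + 0.56 × (-6000) + 0.22 × 179000 + 0.1 × 105000 = 10800 − 3360 + 39380 + 10500 = 57320
Approach C = 0.16 × (-21334) + 0.52 × 177000 + 0.32 × (-90000) = -3413.44 + 92040 − 28800 = 59826.56

Approach A ($64,500)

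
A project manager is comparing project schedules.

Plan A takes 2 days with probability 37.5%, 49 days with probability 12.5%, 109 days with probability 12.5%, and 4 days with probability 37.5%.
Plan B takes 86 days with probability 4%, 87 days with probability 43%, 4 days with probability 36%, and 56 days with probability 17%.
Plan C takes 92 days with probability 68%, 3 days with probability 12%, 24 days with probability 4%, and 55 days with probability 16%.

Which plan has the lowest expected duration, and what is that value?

Plan A = 0.375 × 2 + 0.125 × 49 + 0.125 × 109 + 0.375 × 4 = 0.75 + 6.125 + 13.625 + 1.5 = 22
Plan B = 0.04 × 86 + 0.43 × 87 + 0.36 × 4 + 0.17 × 56 = 3.44 + 37.41 + 1.44 + 9.52 = 51.81
Plan C = 0.68 × 92 + 0.12 × 3 + 0.04 × 24 + 0.16 × 55 = 62.56 + 0.36 + 0.96 + 8.8 = 72.68

Plan A (22 days)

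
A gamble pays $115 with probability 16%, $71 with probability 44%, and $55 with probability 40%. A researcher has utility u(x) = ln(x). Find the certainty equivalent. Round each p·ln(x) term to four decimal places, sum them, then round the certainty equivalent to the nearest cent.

$69.25

E[u] = 0.16·ln(115) + 0.44·ln(71) + 0.4·ln(55) = 0.7592 + 1.8756 + 1.6029 = 4.2377
CE = e^4.2377 ≈ 69.25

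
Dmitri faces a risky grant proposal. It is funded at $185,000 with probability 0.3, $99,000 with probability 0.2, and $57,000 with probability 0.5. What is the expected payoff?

EV = 0.3 × 185000 + 0.2 × 99000 + 0.5 × 57000 = 55500 + 19800 + 28500 = 103800

$103,800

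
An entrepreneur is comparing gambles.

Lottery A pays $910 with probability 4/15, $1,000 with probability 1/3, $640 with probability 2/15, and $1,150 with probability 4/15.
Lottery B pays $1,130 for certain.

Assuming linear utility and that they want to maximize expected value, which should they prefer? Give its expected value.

Lottery A = 4/15 × 910 + 1/3 × 1000 + 2/15 × 640 + 4/15 × 1150 = 242.6667 + 333.3333 + 85.3333 + 306.6667 = 968
Lottery B: 1130 (certain)

Lottery B ($1,130)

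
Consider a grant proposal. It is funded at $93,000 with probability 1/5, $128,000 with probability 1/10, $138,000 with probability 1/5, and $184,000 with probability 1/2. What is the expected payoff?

EV = 1/5 × 93000 + 1/10 × 128000 + 1/5 × 138000 + 1/2 × 184000 = 18600 + 12800 + 27600 + 92000 = 151000

$151,000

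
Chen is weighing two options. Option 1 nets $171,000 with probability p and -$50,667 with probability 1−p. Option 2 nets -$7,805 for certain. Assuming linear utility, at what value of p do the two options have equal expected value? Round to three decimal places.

p = 0.193

p·171000 + (1−p)·(-50667) = -7805
221667p − 50667 = -7805
p = (-7805 + 50667) / 221667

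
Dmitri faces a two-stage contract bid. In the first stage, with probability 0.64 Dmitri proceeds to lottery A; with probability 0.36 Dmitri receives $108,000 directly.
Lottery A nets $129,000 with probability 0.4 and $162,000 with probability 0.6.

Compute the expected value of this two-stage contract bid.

EV(A) = 0.4 × 129000 + 0.6 × 162000 = 51600 + 97200 = 148800
Branch B: 108000 (certain)
Overall = 0.64 × 148800 + 0.36 × 108000 = 95232 + 38880 = 134112

$134,112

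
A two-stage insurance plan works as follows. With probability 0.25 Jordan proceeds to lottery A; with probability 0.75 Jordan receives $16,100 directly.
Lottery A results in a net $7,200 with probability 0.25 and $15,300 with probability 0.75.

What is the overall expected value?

EV(A) = 0.25 × 7200 + 0.75 × 15300 = 1800 + 11475 = 13275
Branch B: 16100 (certain)
Overall = 0.25 × 13275 + 0.75 × 16100 = 3318.75 + 12075 = 15393.75

$15,393.75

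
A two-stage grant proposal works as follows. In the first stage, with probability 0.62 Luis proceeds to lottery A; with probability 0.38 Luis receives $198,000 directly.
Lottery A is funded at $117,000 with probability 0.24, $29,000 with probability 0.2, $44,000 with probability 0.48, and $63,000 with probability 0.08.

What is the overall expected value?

$112,464.80

EV(A) = 0.24 × 117000 + 0.2 × 29000 + 0.48 × 44000 + 0.08 × 63000 = 28080 + 5800 + 21120 + 5040 = 60040
Branch B: 198000 (certain)
Overall = 0.62 × 60040 + 0.38 × 198000 = 37224.8 + 75240 = 112464.8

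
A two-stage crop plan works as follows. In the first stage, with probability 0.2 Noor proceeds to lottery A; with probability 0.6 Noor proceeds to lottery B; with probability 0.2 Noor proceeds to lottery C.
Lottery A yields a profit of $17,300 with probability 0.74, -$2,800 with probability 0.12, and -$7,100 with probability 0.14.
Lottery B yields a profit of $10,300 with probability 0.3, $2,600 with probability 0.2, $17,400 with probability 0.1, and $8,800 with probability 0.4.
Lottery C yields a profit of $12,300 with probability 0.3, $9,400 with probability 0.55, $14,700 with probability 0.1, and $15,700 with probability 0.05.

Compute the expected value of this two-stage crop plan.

EV(A) = 0.74 × 17300 + 0.12 × (-2800) + 0.14 × (-7100) = 12802 − 336 − 994 = 11472
EV(B) = 0.3 × 10300 + 0.2 × 2600 + 0.1 × 17400 + 0.4 × 8800 = 3090 + 520 + 1740 + 3520 = 8870
EV(C) = 0.3 × 12300 + 0.55 × 9400 + 0.1 × 14700 + 0.05 × 15700 = 3690 + 5170 + 1470 + 785 = 11115
Overall = 0.2 × 11472 + 0.6 × 8870 + 0.2 × 11115 = 2294.4 + 5322 + 2223 = 9839.4

$9,839.40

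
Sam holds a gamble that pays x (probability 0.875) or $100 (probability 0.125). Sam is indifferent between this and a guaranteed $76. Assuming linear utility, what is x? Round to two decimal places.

x = $72.57

0.875·x + 0.125·100 = 76
0.875·x = 76 − 12.5 = 63.5
x = 63.5 / 0.875 = 72.5714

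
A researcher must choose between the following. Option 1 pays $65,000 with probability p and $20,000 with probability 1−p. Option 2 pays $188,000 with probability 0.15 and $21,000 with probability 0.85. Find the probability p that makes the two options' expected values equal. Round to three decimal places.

p = 0.579

EV(Option 2) = 0.15 × 188000 + 0.85 × 21000 = 28200 + 17850 = 46050
p·65000 + (1−p)·20000 = 46050
45000p + 20000 = 46050
p = (46050 − 20000) / 45000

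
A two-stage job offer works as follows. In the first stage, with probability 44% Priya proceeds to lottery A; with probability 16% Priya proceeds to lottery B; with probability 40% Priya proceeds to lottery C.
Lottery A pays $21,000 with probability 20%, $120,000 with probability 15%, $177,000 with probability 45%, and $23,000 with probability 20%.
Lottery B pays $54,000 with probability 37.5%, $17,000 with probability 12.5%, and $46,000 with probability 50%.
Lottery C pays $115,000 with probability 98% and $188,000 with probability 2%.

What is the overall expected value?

EV(A) = 0.2 × 21000 + 0.15 × 120000 + 0.45 × 177000 + 0.2 × 23000 = 4200 + 18000 + 79650 + 4600 = 106450
EV(B) = 0.375 × 54000 + 0.125 × 17000 + 0.5 × 46000 = 20250 + 2125 + 23000 = 45375
EV(C) = 0.98 × 115000 + 0.02 × 188000 = 112700 + 3760 = 116460
Overall = 0.44 × 106450 + 0.16 × 45375 + 0.4 × 116460 = 46838 + 7260 + 46584 = 100682

$100,682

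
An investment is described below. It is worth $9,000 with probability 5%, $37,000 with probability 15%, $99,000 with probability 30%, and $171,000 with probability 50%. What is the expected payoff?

$121,200

EV = 0.05 × 9000 + 0.15 × 37000 + 0.3 × 99000 + 0.5 × 171000 = 450 + 5550 + 29700 + 85500 = 121200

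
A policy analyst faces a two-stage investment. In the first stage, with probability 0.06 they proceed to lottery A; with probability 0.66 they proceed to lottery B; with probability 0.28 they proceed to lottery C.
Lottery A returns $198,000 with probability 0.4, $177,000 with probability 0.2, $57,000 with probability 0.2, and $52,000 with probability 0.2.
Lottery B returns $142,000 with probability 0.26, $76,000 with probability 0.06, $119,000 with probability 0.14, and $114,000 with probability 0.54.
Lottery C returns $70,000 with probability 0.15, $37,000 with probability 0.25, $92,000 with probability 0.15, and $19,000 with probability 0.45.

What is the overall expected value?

EV(A) = 0.4 × 198000 + 0.2 × 177000 + 0.2 × 57000 + 0.2 × 52000 = 79200 + 35400 + 11400 + 10400 = 136400
EV(B) = 0.26 × 142000 + 0.06 × 76000 + 0.14 × 119000 + 0.54 × 114000 = 36920 + 4560 + 16660 + 61560 = 119700
EV(C) = 0.15 × 70000 + 0.25 × 37000 + 0.15 × 92000 + 0.45 × 19000 = 10500 + 9250 + 13800 + 8550 = 42100
Overall = 0.06 × 136400 + 0.66 × 119700 + 0.28 × 42100 = 8184 + 79002 + 11788 = 98974

$98,974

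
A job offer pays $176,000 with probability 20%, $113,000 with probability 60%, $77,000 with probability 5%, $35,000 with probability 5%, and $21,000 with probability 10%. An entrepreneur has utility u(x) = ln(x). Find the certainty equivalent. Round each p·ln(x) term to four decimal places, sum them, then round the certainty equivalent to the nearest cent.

E[u] = 0.2·ln(176000) + 0.6·ln(113000) + 0.05·ln(77000) + 0.05·ln(35000) + 0.1·ln(21000) = 2.4156 + 6.9811 + 0.5626 + 0.5232 + 0.9952 = 11.4777
CE = e^11.4777 ≈ 96538.77

$96,538.77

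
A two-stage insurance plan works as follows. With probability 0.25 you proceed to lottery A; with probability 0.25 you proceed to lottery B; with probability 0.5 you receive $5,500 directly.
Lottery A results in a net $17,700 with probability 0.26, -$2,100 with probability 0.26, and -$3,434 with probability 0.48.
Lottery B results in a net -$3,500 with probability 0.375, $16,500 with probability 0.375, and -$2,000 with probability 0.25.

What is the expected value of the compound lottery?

EV(A) = 0.26 × 17700 + 0.26 × (-2100) + 0.48 × (-3434) = 4602 − 546 − 1648.32 = 2407.68
EV(B) = 0.375 × (-3500) + 0.375 × 16500 + 0.25 × (-2000) = -1312.5 + 6187.5 − 500 = 4375
Branch C: 5500 (certain)
Overall = 0.25 × 2407.68 + 0.25 × 4375 + 0.5 × 5500 = 601.92 + 1093.75 + 2750 = 4445.67

$4,445.67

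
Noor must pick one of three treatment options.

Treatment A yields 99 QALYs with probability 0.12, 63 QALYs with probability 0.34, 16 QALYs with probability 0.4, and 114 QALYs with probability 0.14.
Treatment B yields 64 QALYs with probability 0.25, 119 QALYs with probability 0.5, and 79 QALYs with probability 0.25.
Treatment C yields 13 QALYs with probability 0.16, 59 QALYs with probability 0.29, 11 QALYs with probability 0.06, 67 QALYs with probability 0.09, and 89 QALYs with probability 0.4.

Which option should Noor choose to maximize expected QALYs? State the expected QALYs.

Treatment A = 0.12 × 99 + 0.34 × 63 + 0.4 × 16 + 0.14 × 114 = 11.88 + 21.42 + 6.4 + 15.96 = 55.66
Treatment B = 0.25 × 64 + 0.5 × 119 + 0.25 × 79 = 16 + 59.5 + 19.75 = 95.25
Treatment C = 0.16 × 13 + 0.29 × 59 + 0.06 × 11 + 0.09 × 67 + 0.4 × 89 = 2.08 + 17.11 + 0.66 + 6.03 + 35.6 = 61.48

Treatment B (95.25 QALYs)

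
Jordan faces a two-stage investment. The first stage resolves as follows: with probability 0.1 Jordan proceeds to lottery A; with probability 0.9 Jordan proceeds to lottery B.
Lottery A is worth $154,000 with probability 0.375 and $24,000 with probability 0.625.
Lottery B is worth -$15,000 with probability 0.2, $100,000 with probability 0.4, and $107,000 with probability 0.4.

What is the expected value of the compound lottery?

EV(A) = 0.375 × 154000 + 0.625 × 24000 = 57750 + 15000 = 72750
EV(B) = 0.2 × (-15000) + 0.4 × 100000 + 0.4 × 107000 = -3000 + 40000 + 42800 = 79800
Overall = 0.1 × 72750 + 0.9 × 79800 = 7275 + 71820 = 79095

$79,095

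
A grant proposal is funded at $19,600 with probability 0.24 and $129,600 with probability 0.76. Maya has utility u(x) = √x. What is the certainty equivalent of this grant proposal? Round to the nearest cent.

$94,371.84

E[u] = 0.24·√19600 + 0.76·√129600 = 0.24·140 + 0.76·360 = 307.2
CE = (307.2)² = 94371.84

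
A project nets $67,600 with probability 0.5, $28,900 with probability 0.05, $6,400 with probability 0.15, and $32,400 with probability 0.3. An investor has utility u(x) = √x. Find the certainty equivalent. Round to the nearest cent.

$41,820.25

E[u] = 0.5·√67600 + 0.05·√28900 + 0.15·√6400 + 0.3·√32400 = 0.5·260 + 0.05·170 + 0.15·80 + 0.3·180 = 204.5
CE = (204.5)² = 41820.25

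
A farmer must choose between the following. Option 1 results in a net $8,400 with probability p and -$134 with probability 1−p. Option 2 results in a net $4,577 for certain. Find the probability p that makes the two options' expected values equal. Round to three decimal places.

p·8400 + (1−p)·(-134) = 4577
8534p − 134 = 4577
p = (4577 + 134) / 8534

p = 0.552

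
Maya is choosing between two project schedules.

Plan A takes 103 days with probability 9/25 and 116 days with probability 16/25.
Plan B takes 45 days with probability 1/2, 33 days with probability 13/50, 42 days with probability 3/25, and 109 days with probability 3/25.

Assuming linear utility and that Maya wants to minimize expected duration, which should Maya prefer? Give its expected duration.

Plan B (49.2 days)

Plan A = 9/25 × 103 + 16/25 × 116 = 37.08 + 74.24 = 111.32
Plan B = 1/2 × 45 + 13/50 × 33 + 3/25 × 42 + 3/25 × 109 = 22.5 + 8.58 + 5.04 + 13.08 = 49.2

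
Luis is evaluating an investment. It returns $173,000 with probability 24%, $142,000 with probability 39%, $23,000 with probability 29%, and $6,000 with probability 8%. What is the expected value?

$104,050

EV = 0.24 × 173000 + 0.39 × 142000 + 0.29 × 23000 + 0.08 × 6000 = 41520 + 55380 + 6670 + 480 = 104050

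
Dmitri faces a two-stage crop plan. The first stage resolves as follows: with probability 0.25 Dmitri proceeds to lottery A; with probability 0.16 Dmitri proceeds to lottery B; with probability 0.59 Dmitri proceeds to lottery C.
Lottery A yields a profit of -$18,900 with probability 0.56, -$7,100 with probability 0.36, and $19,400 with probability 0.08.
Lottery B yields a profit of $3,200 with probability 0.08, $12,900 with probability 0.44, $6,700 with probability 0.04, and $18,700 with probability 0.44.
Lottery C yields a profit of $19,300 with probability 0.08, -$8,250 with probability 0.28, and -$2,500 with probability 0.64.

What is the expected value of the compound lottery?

-$1,984.46

EV(A) = 0.56 × (-18900) + 0.36 × (-7100) + 0.08 × 19400 = -10584 − 2556 + 1552 = -11588
EV(B) = 0.08 × 3200 + 0.44 × 12900 + 0.04 × 6700 + 0.44 × 18700 = 256 + 5676 + 268 + 8228 = 14428
EV(C) = 0.08 × 19300 + 0.28 × (-8250) + 0.64 × (-2500) = 1544 − 2310 − 1600 = -2366
Overall = 0.25 × (-11588) + 0.16 × 14428 + 0.59 × (-2366) = -2897 + 2308.48 − 1395.94 = -1984.46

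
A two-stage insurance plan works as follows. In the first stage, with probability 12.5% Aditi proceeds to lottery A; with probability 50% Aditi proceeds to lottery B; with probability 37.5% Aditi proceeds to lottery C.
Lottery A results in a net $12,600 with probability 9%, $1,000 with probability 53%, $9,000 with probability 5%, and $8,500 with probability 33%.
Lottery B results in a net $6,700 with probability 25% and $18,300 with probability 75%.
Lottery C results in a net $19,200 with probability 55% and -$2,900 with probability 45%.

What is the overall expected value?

$11,785.50

EV(A) = 0.09 × 12600 + 0.53 × 1000 + 0.05 × 9000 + 0.33 × 8500 = 1134 + 530 + 450 + 2805 = 4919
EV(B) = 0.25 × 6700 + 0.75 × 18300 = 1675 + 13725 = 15400
EV(C) = 0.55 × 19200 + 0.45 × (-2900) = 10560 − 1305 = 9255
Overall = 0.125 × 4919 + 0.5 × 15400 + 0.375 × 9255 = 614.875 + 7700 + 3470.625 = 11785.5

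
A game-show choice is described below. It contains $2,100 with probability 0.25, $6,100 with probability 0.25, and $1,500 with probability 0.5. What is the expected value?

$2,800

EV = 0.25 × 2100 + 0.25 × 6100 + 0.5 × 1500 = 525 + 1525 + 750 = 2800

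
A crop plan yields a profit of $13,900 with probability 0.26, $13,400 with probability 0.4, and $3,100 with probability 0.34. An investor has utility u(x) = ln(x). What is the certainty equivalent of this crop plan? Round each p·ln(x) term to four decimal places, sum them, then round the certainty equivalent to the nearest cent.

$8,223.90

E[u] = 0.26·ln(13900) + 0.4·ln(13400) + 0.34·ln(3100) = 2.4803 + 3.8012 + 2.7333 = 9.0148
CE = e^9.0148 ≈ 8223.90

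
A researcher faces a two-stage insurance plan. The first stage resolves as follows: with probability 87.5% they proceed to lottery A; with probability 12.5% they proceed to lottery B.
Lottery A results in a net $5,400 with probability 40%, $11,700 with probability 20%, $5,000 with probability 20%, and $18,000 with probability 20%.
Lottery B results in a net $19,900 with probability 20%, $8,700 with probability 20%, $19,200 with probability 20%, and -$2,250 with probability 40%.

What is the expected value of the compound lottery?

EV(A) = 0.4 × 5400 + 0.2 × 11700 + 0.2 × 5000 + 0.2 × 18000 = 2160 + 2340 + 1000 + 3600 = 9100
EV(B) = 0.2 × 19900 + 0.2 × 8700 + 0.2 × 19200 + 0.4 × (-2250) = 3980 + 1740 + 3840 − 900 = 8660
Overall = 0.875 × 9100 + 0.125 × 8660 = 7962.5 + 1082.5 = 9045

$9,045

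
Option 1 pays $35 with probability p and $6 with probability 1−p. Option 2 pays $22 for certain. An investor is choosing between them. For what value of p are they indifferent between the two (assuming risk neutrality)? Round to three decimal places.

p·35 + (1−p)·6 = 22
29p + 6 = 22
p = (22 − 6) / 29

p = 0.552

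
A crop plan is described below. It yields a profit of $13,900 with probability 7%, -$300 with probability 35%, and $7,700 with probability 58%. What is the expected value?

EV = 0.07 × 13900 + 0.35 × (-300) + 0.58 × 7700 = 973 − 105 + 4466 = 5334

$5,334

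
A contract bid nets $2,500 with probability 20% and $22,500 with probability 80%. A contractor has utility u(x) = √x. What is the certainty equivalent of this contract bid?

$16,900

E[u] = 0.2·√2500 + 0.8·√22500 = 0.2·50 + 0.8·150 = 130
CE = (130)² = 16900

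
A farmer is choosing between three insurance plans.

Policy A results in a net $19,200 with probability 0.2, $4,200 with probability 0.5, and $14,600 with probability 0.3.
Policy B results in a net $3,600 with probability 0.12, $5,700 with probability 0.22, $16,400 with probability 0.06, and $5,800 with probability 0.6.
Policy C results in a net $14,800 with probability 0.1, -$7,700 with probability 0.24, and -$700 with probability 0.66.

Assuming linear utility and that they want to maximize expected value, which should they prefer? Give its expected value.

Policy A = 0.2 × 19200 + 0.5 × 4200 + 0.3 × 14600 = 3840 + 2100 + 4380 = 10320
Policy B = 0.12 × 3600 + 0.22 × 5700 + 0.06 × 16400 + 0.6 × 5800 = 432 + 1254 + 984 + 3480 = 6150
Policy C = 0.1 × 14800 + 0.24 × (-7700) + 0.66 × (-700) = 1480 − 1848 − 462 = -830

Policy A ($10,320)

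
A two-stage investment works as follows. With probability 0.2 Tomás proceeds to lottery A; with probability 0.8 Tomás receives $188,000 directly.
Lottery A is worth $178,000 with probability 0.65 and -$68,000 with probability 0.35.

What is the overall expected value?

EV(A) = 0.65 × 178000 + 0.35 × (-68000) = 115700 − 23800 = 91900
Branch B: 188000 (certain)
Overall = 0.2 × 91900 + 0.8 × 188000 = 18380 + 150400 = 168780

$168,780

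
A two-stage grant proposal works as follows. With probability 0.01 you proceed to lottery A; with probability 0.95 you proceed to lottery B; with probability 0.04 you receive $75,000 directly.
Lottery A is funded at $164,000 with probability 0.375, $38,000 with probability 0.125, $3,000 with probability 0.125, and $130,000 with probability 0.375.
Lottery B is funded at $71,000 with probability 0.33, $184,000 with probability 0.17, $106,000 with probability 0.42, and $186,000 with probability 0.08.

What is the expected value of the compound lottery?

$112,558.25

EV(A) = 0.375 × 164000 + 0.125 × 38000 + 0.125 × 3000 + 0.375 × 130000 = 61500 + 4750 + 375 + 48750 = 115375
EV(B) = 0.33 × 71000 + 0.17 × 184000 + 0.42 × 106000 + 0.08 × 186000 = 23430 + 31280 + 44520 + 14880 = 114110
Branch C: 75000 (certain)
Overall = 0.01 × 115375 + 0.95 × 114110 + 0.04 × 75000 = 1153.75 + 108404.5 + 3000 = 112558.25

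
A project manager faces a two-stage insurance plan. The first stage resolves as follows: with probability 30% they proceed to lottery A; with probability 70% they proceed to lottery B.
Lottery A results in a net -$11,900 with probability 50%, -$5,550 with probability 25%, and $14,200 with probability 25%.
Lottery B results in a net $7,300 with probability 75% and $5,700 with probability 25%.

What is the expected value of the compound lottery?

$3,693.75

EV(A) = 0.5 × (-11900) + 0.25 × (-5550) + 0.25 × 14200 = -5950 − 1387.5 + 3550 = -3787.5
EV(B) = 0.75 × 7300 + 0.25 × 5700 = 5475 + 1425 = 6900
Overall = 0.3 × (-3787.5) + 0.7 × 6900 = -1136.25 + 4830 = 3693.75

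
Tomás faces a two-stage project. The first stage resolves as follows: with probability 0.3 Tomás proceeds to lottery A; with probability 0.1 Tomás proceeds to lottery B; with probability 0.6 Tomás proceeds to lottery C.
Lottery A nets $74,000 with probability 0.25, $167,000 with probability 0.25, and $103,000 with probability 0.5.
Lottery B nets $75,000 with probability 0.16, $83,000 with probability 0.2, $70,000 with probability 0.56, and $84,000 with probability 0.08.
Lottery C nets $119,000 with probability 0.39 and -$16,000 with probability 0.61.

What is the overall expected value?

$62,967

EV(A) = 0.25 × 74000 + 0.25 × 167000 + 0.5 × 103000 = 18500 + 41750 + 51500 = 111750
EV(B) = 0.16 × 75000 + 0.2 × 83000 + 0.56 × 70000 + 0.08 × 84000 = 12000 + 16600 + 39200 + 6720 = 74520
EV(C) = 0.39 × 119000 + 0.61 × (-16000) = 46410 − 9760 = 36650
Overall = 0.3 × 111750 + 0.1 × 74520 + 0.6 × 36650 = 33525 + 7452 + 21990 = 62967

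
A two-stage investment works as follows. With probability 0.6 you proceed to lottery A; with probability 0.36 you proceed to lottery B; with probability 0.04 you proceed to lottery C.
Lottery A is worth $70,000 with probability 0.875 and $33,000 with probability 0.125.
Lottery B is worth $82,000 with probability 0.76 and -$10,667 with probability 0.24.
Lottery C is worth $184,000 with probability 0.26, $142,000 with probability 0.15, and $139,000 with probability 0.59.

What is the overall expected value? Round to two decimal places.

EV(A) = 0.875 × 70000 + 0.125 × 33000 = 61250 + 4125 = 65375
EV(B) = 0.76 × 82000 + 0.24 × (-10667) = 62320 − 2560.08 = 59759.92
EV(C) = 0.26 × 184000 + 0.15 × 142000 + 0.59 × 139000 = 47840 + 21300 + 82010 = 151150
Overall = 0.6 × 65375 + 0.36 × 59759.92 + 0.04 × 151150 = 39225 + 21513.5712 + 6046 = 66784.5712

$66,784.57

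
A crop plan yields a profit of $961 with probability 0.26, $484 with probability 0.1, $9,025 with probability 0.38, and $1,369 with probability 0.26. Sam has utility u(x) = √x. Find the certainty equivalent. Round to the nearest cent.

E[u] = 0.26·√961 + 0.1·√484 + 0.38·√9025 + 0.26·√1369 = 0.26·31 + 0.1·22 + 0.38·95 + 0.26·37 = 55.98
CE = (55.98)² = 3133.7604

$3,133.76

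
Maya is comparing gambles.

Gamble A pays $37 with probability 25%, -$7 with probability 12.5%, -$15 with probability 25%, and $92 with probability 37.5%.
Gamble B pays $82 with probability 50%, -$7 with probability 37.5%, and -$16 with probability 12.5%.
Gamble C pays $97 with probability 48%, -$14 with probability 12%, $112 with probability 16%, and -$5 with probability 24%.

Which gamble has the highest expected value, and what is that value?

Gamble A = 0.25 × 37 + 0.125 × (-7) + 0.25 × (-15) + 0.375 × 92 = 9.25 − 0.875 − 3.75 + 34.5 = 39.125
Gamble B = 0.5 × 82 + 0.375 × (-7) + 0.125 × (-16) = 41 − 2.625 − 2 = 36.375
Gamble C = 0.48 × 97 + 0.12 × (-14) + 0.16 × 112 + 0.24 × (-5) = 46.56 − 1.68 + 17.92 − 1.2 = 61.6

Gamble C ($61.60)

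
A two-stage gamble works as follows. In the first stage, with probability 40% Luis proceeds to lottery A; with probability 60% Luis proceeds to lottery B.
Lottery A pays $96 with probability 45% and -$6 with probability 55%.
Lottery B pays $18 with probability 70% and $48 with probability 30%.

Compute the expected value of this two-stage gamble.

$32.16

EV(A) = 0.45 × 96 + 0.55 × (-6) = 43.2 − 3.3 = 39.9
EV(B) = 0.7 × 18 + 0.3 × 48 = 12.6 + 14.4 = 27
Overall = 0.4 × 39.9 + 0.6 × 27 = 15.96 + 16.2 = 32.16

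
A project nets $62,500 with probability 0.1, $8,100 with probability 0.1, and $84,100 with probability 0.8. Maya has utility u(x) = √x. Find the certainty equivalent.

$70,756

E[u] = 0.1·√62500 + 0.1·√8100 + 0.8·√84100 = 0.1·250 + 0.1·90 + 0.8·290 = 266
CE = (266)² = 70756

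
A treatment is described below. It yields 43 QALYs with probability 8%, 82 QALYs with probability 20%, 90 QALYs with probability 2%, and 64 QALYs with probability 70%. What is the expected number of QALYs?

66.44 QALYs

EV = 0.08 × 43 + 0.2 × 82 + 0.02 × 90 + 0.7 × 64 = 3.44 + 16.4 + 1.8 + 44.8 = 66.44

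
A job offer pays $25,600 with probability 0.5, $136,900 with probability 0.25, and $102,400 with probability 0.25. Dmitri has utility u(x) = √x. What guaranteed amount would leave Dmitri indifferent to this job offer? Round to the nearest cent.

E[u] = 0.5·√25600 + 0.25·√136900 + 0.25·√102400 = 0.5·160 + 0.25·370 + 0.25·320 = 252.5
CE = (252.5)² = 63756.25

$63,756.25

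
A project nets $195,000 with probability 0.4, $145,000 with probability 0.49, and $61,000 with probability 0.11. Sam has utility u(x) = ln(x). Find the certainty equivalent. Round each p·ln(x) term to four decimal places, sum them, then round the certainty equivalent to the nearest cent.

E[u] = 0.4·ln(195000) + 0.49·ln(145000) + 0.11·ln(61000) = 4.8723 + 5.8234 + 1.2120 = 11.9077
CE = e^11.9077 ≈ 148404.96

$148,404.96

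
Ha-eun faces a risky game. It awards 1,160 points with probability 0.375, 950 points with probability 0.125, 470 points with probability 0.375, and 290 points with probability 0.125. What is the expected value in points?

EV = 0.375 × 1160 + 0.125 × 950 + 0.375 × 470 + 0.125 × 290 = 435 + 118.75 + 176.25 + 36.25 = 766.25

766.25 points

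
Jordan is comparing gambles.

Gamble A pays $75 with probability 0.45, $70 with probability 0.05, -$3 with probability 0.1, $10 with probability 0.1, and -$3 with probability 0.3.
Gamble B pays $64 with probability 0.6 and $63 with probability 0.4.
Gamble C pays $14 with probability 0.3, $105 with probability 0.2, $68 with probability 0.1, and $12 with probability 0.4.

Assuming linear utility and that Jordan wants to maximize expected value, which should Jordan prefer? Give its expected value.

Gamble B ($63.60)

Gamble A = 0.45 × 75 + 0.05 × 70 + 0.1 × (-3) + 0.1 × 10 + 0.3 × (-3) = 33.75 + 3.5 − 0.3 + 1 − 0.9 = 37.05
Gamble B = 0.6 × 64 + 0.4 × 63 = 38.4 + 25.2 = 63.6
Gamble C = 0.3 × 14 + 0.2 × 105 + 0.1 × 68 + 0.4 × 12 = 4.2 + 21 + 6.8 + 4.8 = 36.8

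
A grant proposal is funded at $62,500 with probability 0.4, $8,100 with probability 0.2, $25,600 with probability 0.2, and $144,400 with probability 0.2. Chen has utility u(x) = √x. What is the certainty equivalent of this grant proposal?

$51,076

E[u] = 0.4·√62500 + 0.2·√8100 + 0.2·√25600 + 0.2·√144400 = 0.4·250 + 0.2·90 + 0.2·160 + 0.2·380 = 226
CE = (226)² = 51076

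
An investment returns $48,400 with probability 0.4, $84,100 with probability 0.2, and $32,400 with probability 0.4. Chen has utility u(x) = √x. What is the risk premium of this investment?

E[u] = 0.4·√48400 + 0.2·√84100 + 0.4·√32400 = 0.4·220 + 0.2·290 + 0.4·180 = 218
CE = (218)² = 47524
Risk premium = EV − CE = 49140 − 47524 = 1616

$1,616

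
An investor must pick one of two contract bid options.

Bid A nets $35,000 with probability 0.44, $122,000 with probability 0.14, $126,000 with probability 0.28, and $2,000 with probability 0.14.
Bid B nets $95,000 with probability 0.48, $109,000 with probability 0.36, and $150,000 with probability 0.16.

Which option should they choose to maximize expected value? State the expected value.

Bid A = 0.44 × 35000 + 0.14 × 122000 + 0.28 × 126000 + 0.14 × 2000 = 15400 + 17080 + 35280 + 280 = 68040
Bid B = 0.48 × 95000 + 0.36 × 109000 + 0.16 × 150000 = 45600 + 39240 + 24000 = 108840

Bid B ($108,840)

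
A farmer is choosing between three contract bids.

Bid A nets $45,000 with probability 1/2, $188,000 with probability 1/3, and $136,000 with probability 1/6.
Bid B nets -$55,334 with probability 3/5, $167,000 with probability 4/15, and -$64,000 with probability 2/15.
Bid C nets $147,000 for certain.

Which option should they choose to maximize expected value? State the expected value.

Bid C ($147,000)

Bid A = 1/2 × 45000 + 1/3 × 188000 + 1/6 × 136000 = 22500 + 62666.6667 + 22666.6667 = 107833.3333
Bid B = 3/5 × (-55334) + 4/15 × 167000 + 2/15 × (-64000) = -33200.4 + 44533.3333 − 8533.3333 = 2799.6
Bid C: 147000 (certain)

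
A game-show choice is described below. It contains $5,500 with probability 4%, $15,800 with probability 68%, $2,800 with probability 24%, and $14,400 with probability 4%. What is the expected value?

EV = 0.04 × 5500 + 0.68 × 15800 + 0.24 × 2800 + 0.04 × 14400 = 220 + 10744 + 672 + 576 = 12212

$12,212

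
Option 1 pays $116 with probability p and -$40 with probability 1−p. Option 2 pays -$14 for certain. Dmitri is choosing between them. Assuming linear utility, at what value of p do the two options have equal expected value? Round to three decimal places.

p = 0.167

p·116 + (1−p)·(-40) = -14
156p − 40 = -14
p = (-14 + 40) / 156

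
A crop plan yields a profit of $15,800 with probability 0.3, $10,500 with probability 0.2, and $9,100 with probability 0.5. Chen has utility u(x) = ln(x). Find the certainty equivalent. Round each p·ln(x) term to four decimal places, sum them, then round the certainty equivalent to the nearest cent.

$11,049.05

E[u] = 0.3·ln(15800) + 0.2·ln(10500) + 0.5·ln(9100) = 2.9003 + 1.8518 + 4.5580 = 9.3101
CE = e^9.3101 ≈ 11049.05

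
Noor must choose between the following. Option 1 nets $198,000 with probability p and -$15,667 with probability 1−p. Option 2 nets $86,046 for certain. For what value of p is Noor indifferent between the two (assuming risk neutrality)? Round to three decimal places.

p·198000 + (1−p)·(-15667) = 86046
213667p − 15667 = 86046
p = (86046 + 15667) / 213667

p = 0.476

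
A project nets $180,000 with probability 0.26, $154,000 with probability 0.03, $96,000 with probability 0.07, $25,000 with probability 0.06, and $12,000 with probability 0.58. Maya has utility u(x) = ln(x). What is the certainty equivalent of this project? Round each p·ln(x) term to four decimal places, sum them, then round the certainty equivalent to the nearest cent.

E[u] = 0.26·ln(180000) + 0.03·ln(154000) + 0.07·ln(96000) + 0.06·ln(25000) + 0.58·ln(12000) = 3.1462 + 0.3583 + 0.8030 + 0.6076 + 5.4477 = 10.3628
CE = e^10.3628 ≈ 31659.70

$31,659.70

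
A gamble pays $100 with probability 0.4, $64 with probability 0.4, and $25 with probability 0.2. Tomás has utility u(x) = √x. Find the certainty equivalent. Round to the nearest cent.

$67.24

E[u] = 0.4·√100 + 0.4·√64 + 0.2·√25 = 0.4·10 + 0.4·8 + 0.2·5 = 8.2
CE = (8.2)² = 67.24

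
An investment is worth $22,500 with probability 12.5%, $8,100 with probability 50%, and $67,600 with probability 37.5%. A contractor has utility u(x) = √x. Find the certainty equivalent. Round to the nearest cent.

$26,001.56

E[u] = 0.125·√22500 + 0.5·√8100 + 0.375·√67600 = 0.125·150 + 0.5·90 + 0.375·260 = 161.25
CE = (161.25)² = 26001.5625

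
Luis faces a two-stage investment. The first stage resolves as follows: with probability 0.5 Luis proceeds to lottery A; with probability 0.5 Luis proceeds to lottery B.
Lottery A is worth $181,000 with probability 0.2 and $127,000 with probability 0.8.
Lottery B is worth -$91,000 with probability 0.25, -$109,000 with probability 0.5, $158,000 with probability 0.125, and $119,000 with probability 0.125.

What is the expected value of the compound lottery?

EV(A) = 0.2 × 181000 + 0.8 × 127000 = 36200 + 101600 = 137800
EV(B) = 0.25 × (-91000) + 0.5 × (-109000) + 0.125 × 158000 + 0.125 × 119000 = -22750 − 54500 + 19750 + 14875 = -42625
Overall = 0.5 × 137800 + 0.5 × (-42625) = 68900 − 21312.5 = 47587.5

$47,587.50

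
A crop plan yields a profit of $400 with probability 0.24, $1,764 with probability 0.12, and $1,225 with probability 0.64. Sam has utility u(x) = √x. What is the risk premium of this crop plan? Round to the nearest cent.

$52.26

E[u] = 0.24·√400 + 0.12·√1764 + 0.64·√1225 = 0.24·20 + 0.12·42 + 0.64·35 = 32.24
CE = (32.24)² = 1039.4176
Risk premium = EV − CE = 1091.68 − 1039.4176 = 52.2624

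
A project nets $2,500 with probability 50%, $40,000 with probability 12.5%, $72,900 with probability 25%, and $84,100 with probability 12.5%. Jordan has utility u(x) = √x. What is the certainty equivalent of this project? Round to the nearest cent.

E[u] = 0.5·√2500 + 0.125·√40000 + 0.25·√72900 + 0.125·√84100 = 0.5·50 + 0.125·200 + 0.25·270 + 0.125·290 = 153.75
CE = (153.75)² = 23639.0625

$23,639.06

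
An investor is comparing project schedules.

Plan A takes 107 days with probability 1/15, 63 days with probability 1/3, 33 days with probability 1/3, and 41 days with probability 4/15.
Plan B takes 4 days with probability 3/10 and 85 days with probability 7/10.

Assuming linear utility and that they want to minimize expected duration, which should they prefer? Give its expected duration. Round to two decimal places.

Plan A (50.07 days)

Plan A = 1/15 × 107 + 1/3 × 63 + 1/3 × 33 + 4/15 × 41 = 7.1333 + 21 + 11 + 10.9333 = 50.0667
Plan B = 3/10 × 4 + 7/10 × 85 = 1.2 + 59.5 = 60.7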